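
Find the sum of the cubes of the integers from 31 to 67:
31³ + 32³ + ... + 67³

Use ∑_{k=1}^{n} k³ = [n(n+1)/2]², then subtract the first 30 terms.
∑_{k=1}^{67} k³ = [67×68/2]² = 2278² = 5189284
∑_{k=1}^{30} k³ = [30×31/2]² = 465² = 216225
∑_{k=31}^{67} k³ = 5189284 - 216225 = 4973059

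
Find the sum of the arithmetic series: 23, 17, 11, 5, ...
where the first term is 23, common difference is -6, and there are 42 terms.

Sₙ = n/2 × (first + last)
Last term = a + (n-1)d = 23 + (42-1)×(-6) = -223
S_42 = 42/2 × (23 + (-223))
S_42 = 42/2 × (-200) = -4200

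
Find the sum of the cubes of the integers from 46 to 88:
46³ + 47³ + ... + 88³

Use ∑_{k=1}^{n} k³ = [n(n+1)/2]², then subtract the first 45 terms.
∑_{k=1}^{88} k³ = [88×89/2]² = 3916² = 15335056
∑_{k=1}^{45} k³ = [45×46/2]² = 1035² = 1071225
∑_{k=46}^{88} k³ = 15335056 - 1071225 = 14263831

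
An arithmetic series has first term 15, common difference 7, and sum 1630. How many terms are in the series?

Using S = n/2 × [2a + (n-1)d]
1630 = n/2 × [2(15) + (n-1)(7)]
1630 = n/2 × [30 + 7n - 7]
3260 = n × [23 + 7n]
7n² + (23)n - 3260 = 0
Discriminant: Δ = (23)² - 4(7)(-3260) = 529 + 91280 = 91809
√Δ = 303
n = [-(23) + √Δ] / (2·7) = (-23 + 303) / 14 = 280 / 14 = 20
(The negative root is discarded since n must be a positive integer.)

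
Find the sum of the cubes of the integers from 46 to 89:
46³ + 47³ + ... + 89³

Use ∑_{k=1}^{n} k³ = [n(n+1)/2]², then subtract the first 45 terms.
∑_{k=1}^{89} k³ = [89×90/2]² = 4005² = 16040025
∑_{k=1}^{45} k³ = [45×46/2]² = 1035² = 1071225
∑_{k=46}^{89} k³ = 16040025 - 1071225 = 14968800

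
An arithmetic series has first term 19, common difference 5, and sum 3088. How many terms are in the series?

Using S = n/2 × [2a + (n-1)d]
3088 = n/2 × [2(19) + (n-1)(5)]
3088 = n/2 × [38 + 5n - 5]
6176 = n × [33 + 5n]
5n² + (33)n - 6176 = 0
Discriminant: Δ = (33)² - 4(5)(-6176) = 1089 + 123520 = 124609
√Δ = 353
n = [-(33) + √Δ] / (2·5) = (-33 + 353) / 10 = 320 / 10 = 32
(The negative root is discarded since n must be a positive integer.)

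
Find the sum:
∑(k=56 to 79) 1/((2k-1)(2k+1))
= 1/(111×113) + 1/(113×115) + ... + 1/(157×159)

Partial fractions: 1/((2k-1)(2k+1)) = (1/2)[1/(2k-1) - 1/(2k+1)]
The series telescopes:
= (1/2)[1/111 - 1/159]
= 8/5883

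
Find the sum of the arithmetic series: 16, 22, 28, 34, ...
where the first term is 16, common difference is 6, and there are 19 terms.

Sₙ = n/2 × (first + last)
Last term = a + (n-1)d = 16 + (19-1)×6 = 124
S_19 = 19/2 × (16 + 124)
S_19 = 19/2 × 140 = 1330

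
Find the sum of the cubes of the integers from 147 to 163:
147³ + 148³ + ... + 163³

Use ∑_{k=1}^{n} k³ = [n(n+1)/2]², then subtract the first 146 terms.
∑_{k=1}^{163} k³ = [163×164/2]² = 13366² = 178649956
∑_{k=1}^{146} k³ = [146×147/2]² = 10731² = 115154361
∑_{k=147}^{163} k³ = 178649956 - 115154361 = 63495595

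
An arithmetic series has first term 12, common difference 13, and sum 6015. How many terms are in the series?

Using S = n/2 × [2a + (n-1)d]
6015 = n/2 × [2(12) + (n-1)(13)]
6015 = n/2 × [24 + 13n - 13]
12030 = n × [11 + 13n]
13n² + (11)n - 12030 = 0
Discriminant: Δ = (11)² - 4(13)(-12030) = 121 + 625560 = 625681
√Δ = 791
n = [-(11) + √Δ] / (2·13) = (-11 + 791) / 26 = 780 / 26 = 30
(The negative root is discarded since n must be a positive integer.)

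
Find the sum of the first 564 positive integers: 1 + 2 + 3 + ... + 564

Formula: ∑k = n(n+1)/2
= 564×565/2
= 318660/2
= 159330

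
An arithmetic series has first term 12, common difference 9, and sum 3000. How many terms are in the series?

Using S = n/2 × [2a + (n-1)d]
3000 = n/2 × [2(12) + (n-1)(9)]
3000 = n/2 × [24 + 9n - 9]
6000 = n × [15 + 9n]
9n² + (15)n - 6000 = 0
Discriminant: Δ = (15)² - 4(9)(-6000) = 225 + 216000 = 216225
√Δ = 465
n = [-(15) + √Δ] / (2·9) = (-15 + 465) / 18 = 450 / 18 = 25
(The negative root is discarded since n must be a positive integer.)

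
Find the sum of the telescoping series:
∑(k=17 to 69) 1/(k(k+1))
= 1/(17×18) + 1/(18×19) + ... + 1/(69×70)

Partial fractions: 1/(k(k+1)) = 1/k - 1/(k+1)
The series telescopes:
= (1/17 - 1/18) + (1/18 - 1/19) + ... + (1/69 - 1/70)
= 1/17 - 1/70
= 53/1190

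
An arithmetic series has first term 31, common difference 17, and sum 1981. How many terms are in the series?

Using S = n/2 × [2a + (n-1)d]
1981 = n/2 × [2(31) + (n-1)(17)]
1981 = n/2 × [62 + 17n - 17]
3962 = n × [45 + 17n]
17n² + (45)n - 3962 = 0
Discriminant: Δ = (45)² - 4(17)(-3962) = 2025 + 269416 = 271441
√Δ = 521
n = [-(45) + √Δ] / (2·17) = (-45 + 521) / 34 = 476 / 34 = 14
(The negative root is discarded since n must be a positive integer.)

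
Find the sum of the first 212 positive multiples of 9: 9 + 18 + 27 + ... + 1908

Factor out 9: = 9(1 + 2 + ... + 212) = 9 × n(n+1)/2
= 9 × 212×213/2
= 9 × 22578
= 203202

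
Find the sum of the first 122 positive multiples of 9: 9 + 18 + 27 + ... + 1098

Factor out 9: = 9(1 + 2 + ... + 122) = 9 × n(n+1)/2
= 9 × 122×123/2
= 9 × 7503
= 67527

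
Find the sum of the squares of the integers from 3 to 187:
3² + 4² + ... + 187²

Use ∑_{k=1}^{n} k² = n(n+1)(2n+1)/6, then subtract the first 2 terms.
∑_{k=1}^{187} k² = 187×188×375/6 = 2197250
∑_{k=1}^{2} k² = 2×3×5/6 = 5
∑_{k=3}^{187} k² = 2197250 - 5 = 2197245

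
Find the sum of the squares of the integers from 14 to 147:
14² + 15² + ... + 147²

Use ∑_{k=1}^{n} k² = n(n+1)(2n+1)/6, then subtract the first 13 terms.
∑_{k=1}^{147} k² = 147×148×295/6 = 1069670
∑_{k=1}^{13} k² = 13×14×27/6 = 819
∑_{k=14}^{147} k² = 1069670 - 819 = 1068851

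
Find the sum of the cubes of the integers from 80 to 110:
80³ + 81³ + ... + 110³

Use ∑_{k=1}^{n} k³ = [n(n+1)/2]², then subtract the first 79 terms.
∑_{k=1}^{110} k³ = [110×111/2]² = 6105² = 37271025
∑_{k=1}^{79} k³ = [79×80/2]² = 3160² = 9985600
∑_{k=80}^{110} k³ = 37271025 - 9985600 = 27285425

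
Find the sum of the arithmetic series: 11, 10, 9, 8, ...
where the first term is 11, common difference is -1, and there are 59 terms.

Sₙ = n/2 × (first + last)
Last term = a + (n-1)d = 11 + (59-1)×(-1) = -47
S_59 = 59/2 × (11 + (-47))
S_59 = 59/2 × (-36) = -1062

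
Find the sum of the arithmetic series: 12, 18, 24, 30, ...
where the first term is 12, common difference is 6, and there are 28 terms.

Sₙ = n/2 × (first + last)
Last term = a + (n-1)d = 12 + (28-1)×6 = 174
S_28 = 28/2 × (12 + 174)
S_28 = 28/2 × 186 = 2604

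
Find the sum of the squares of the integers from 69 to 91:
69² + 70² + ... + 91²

Use ∑_{k=1}^{n} k² = n(n+1)(2n+1)/6, then subtract the first 68 terms.
∑_{k=1}^{91} k² = 91×92×183/6 = 255346
∑_{k=1}^{68} k² = 68×69×137/6 = 107134
∑_{k=69}^{91} k² = 255346 - 107134 = 148212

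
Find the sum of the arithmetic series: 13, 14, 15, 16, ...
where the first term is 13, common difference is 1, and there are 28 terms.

Sₙ = n/2 × (first + last)
Last term = a + (n-1)d = 13 + (28-1)×1 = 40
S_28 = 28/2 × (13 + 40)
S_28 = 28/2 × 53 = 742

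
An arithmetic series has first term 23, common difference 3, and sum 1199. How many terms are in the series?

Using S = n/2 × [2a + (n-1)d]
1199 = n/2 × [2(23) + (n-1)(3)]
1199 = n/2 × [46 + 3n - 3]
2398 = n × [43 + 3n]
3n² + (43)n - 2398 = 0
Discriminant: Δ = (43)² - 4(3)(-2398) = 1849 + 28776 = 30625
√Δ = 175
n = [-(43) + √Δ] / (2·3) = (-43 + 175) / 6 = 132 / 6 = 22
(The negative root is discarded since n must be a positive integer.)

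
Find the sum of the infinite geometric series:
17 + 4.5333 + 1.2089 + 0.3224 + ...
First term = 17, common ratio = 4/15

For |r| < 1, S = a / (1 - r)
S = 17 / (1 - (4/15))
S = 17 / (11/15)
S = 255/11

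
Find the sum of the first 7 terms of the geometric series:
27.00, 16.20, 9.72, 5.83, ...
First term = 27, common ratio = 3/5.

Sₙ = a(1 - rⁿ) / (1 - r)
S_7 = 27(1 - (3/5)^7) / (1 - (3/5))
S_7 = 27(1 - (2187/78125)) / (2/5)
S_7 = 1025163/15625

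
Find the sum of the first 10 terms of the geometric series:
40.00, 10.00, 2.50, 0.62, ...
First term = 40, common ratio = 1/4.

Sₙ = a(1 - rⁿ) / (1 - r)
S_10 = 40(1 - (1/4)^10) / (1 - (1/4))
S_10 = 40(1 - (1/1048576)) / (3/4)
S_10 = 1747625/32768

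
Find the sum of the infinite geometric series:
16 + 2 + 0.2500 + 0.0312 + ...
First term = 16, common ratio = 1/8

For |r| < 1, S = a / (1 - r)
S = 16 / (1 - (1/8))
S = 16 / (7/8)
S = 128/7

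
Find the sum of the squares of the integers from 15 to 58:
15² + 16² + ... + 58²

Use ∑_{k=1}^{n} k² = n(n+1)(2n+1)/6, then subtract the first 14 terms.
∑_{k=1}^{58} k² = 58×59×117/6 = 66729
∑_{k=1}^{14} k² = 14×15×29/6 = 1015
∑_{k=15}^{58} k² = 66729 - 1015 = 65714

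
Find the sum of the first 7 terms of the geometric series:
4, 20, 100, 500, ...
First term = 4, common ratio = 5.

Sₙ = a(1 - rⁿ) / (1 - r)
S_7 = 4(1 - 5^7) / (1 - 5)
S_7 = 4(1 - 78125) / (-4)
S_7 = 78124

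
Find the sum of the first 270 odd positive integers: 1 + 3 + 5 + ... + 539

Sum of first n odd numbers = n²
= 270²
= 72900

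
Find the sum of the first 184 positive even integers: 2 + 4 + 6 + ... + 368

Sum of first n even numbers = n(n+1)
= 184×185
= 34040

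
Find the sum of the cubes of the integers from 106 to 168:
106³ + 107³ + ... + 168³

Use ∑_{k=1}^{n} k³ = [n(n+1)/2]², then subtract the first 105 terms.
∑_{k=1}^{168} k³ = [168×169/2]² = 14196² = 201526416
∑_{k=1}^{105} k³ = [105×106/2]² = 5565² = 30969225
∑_{k=106}^{168} k³ = 201526416 - 30969225 = 170557191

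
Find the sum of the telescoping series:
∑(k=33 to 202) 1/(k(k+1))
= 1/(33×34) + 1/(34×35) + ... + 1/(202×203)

Partial fractions: 1/(k(k+1)) = 1/k - 1/(k+1)
The series telescopes:
= (1/33 - 1/34) + (1/34 - 1/35) + ... + (1/202 - 1/203)
= 1/33 - 1/203
= 170/6699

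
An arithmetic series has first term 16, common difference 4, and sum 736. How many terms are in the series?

Using S = n/2 × [2a + (n-1)d]
736 = n/2 × [2(16) + (n-1)(4)]
736 = n/2 × [32 + 4n - 4]
1472 = n × [28 + 4n]
4n² + (28)n - 1472 = 0
Discriminant: Δ = (28)² - 4(4)(-1472) = 784 + 23552 = 24336
√Δ = 156
n = [-(28) + √Δ] / (2·4) = (-28 + 156) / 8 = 128 / 8 = 16
(The negative root is discarded since n must be a positive integer.)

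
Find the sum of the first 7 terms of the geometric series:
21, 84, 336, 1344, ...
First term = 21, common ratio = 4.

Sₙ = a(1 - rⁿ) / (1 - r)
S_7 = 21(1 - 4^7) / (1 - 4)
S_7 = 21(1 - 16384) / (-3)
S_7 = 114681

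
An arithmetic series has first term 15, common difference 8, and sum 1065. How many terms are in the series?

Using S = n/2 × [2a + (n-1)d]
1065 = n/2 × [2(15) + (n-1)(8)]
1065 = n/2 × [30 + 8n - 8]
2130 = n × [22 + 8n]
8n² + (22)n - 2130 = 0
Discriminant: Δ = (22)² - 4(8)(-2130) = 484 + 68160 = 68644
√Δ = 262
n = [-(22) + √Δ] / (2·8) = (-22 + 262) / 16 = 240 / 16 = 15
(The negative root is discarded since n must be a positive integer.)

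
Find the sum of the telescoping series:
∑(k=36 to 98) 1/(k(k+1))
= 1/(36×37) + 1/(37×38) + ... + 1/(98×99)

Partial fractions: 1/(k(k+1)) = 1/k - 1/(k+1)
The series telescopes:
= (1/36 - 1/37) + (1/37 - 1/38) + ... + (1/98 - 1/99)
= 1/36 - 1/99
= 7/396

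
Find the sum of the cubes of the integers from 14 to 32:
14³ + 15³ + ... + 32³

Use ∑_{k=1}^{n} k³ = [n(n+1)/2]², then subtract the first 13 terms.
∑_{k=1}^{32} k³ = [32×33/2]² = 528² = 278784
∑_{k=1}^{13} k³ = [13×14/2]² = 91² = 8281
∑_{k=14}^{32} k³ = 278784 - 8281 = 270503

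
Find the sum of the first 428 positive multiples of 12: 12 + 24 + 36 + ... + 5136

Factor out 12: = 12(1 + 2 + ... + 428) = 12 × n(n+1)/2
= 12 × 428×429/2
= 12 × 91806
= 1101672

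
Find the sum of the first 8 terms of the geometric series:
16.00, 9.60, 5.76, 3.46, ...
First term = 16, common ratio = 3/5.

Sₙ = a(1 - rⁿ) / (1 - r)
S_8 = 16(1 - (3/5)^8) / (1 - (3/5))
S_8 = 16(1 - (6561/390625)) / (2/5)
S_8 = 3072512/78125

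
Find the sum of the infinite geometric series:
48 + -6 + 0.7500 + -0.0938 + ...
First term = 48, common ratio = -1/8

For |r| < 1, S = a / (1 - r)
S = 48 / (1 - (-1/8))
S = 48 / (9/8)
S = 128/3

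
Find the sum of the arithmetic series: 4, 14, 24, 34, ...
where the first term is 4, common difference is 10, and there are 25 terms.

Sₙ = n/2 × (first + last)
Last term = a + (n-1)d = 4 + (25-1)×10 = 244
S_25 = 25/2 × (4 + 244)
S_25 = 25/2 × 248 = 3100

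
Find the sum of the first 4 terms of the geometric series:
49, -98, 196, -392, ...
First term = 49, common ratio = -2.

Sₙ = a(1 - rⁿ) / (1 - r)
S_4 = 49(1 - (-2)^4) / (1 - (-2))
S_4 = 49(1 - 16) / (3)
S_4 = -245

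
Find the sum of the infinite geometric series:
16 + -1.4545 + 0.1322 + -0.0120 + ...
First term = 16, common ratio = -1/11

For |r| < 1, S = a / (1 - r)
S = 16 / (1 - (-1/11))
S = 16 / (12/11)
S = 44/3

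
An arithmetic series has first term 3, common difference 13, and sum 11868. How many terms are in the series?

Using S = n/2 × [2a + (n-1)d]
11868 = n/2 × [2(3) + (n-1)(13)]
11868 = n/2 × [6 + 13n - 13]
23736 = n × [-7 + 13n]
13n² + (-7)n - 23736 = 0
Discriminant: Δ = (-7)² - 4(13)(-23736) = 49 + 1234272 = 1234321
√Δ = 1111
n = [-(-7) + √Δ] / (2·13) = (7 + 1111) / 26 = 1118 / 26 = 43
(The negative root is discarded since n must be a positive integer.)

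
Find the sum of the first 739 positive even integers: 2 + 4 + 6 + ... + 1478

Sum of first n even numbers = n(n+1)
= 739×740
= 546860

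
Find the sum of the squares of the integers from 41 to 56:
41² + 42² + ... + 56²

Use ∑_{k=1}^{n} k² = n(n+1)(2n+1)/6, then subtract the first 40 terms.
∑_{k=1}^{56} k² = 56×57×113/6 = 60116
∑_{k=1}^{40} k² = 40×41×81/6 = 22140
∑_{k=41}^{56} k² = 60116 - 22140 = 37976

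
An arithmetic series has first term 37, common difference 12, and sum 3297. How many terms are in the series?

Using S = n/2 × [2a + (n-1)d]
3297 = n/2 × [2(37) + (n-1)(12)]
3297 = n/2 × [74 + 12n - 12]
6594 = n × [62 + 12n]
12n² + (62)n - 6594 = 0
Discriminant: Δ = (62)² - 4(12)(-6594) = 3844 + 316512 = 320356
√Δ = 566
n = [-(62) + √Δ] / (2·12) = (-62 + 566) / 24 = 504 / 24 = 21
(The negative root is discarded since n must be a positive integer.)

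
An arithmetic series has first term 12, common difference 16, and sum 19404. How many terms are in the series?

Using S = n/2 × [2a + (n-1)d]
19404 = n/2 × [2(12) + (n-1)(16)]
19404 = n/2 × [24 + 16n - 16]
38808 = n × [8 + 16n]
16n² + (8)n - 38808 = 0
Discriminant: Δ = (8)² - 4(16)(-38808) = 64 + 2483712 = 2483776
√Δ = 1576
n = [-(8) + √Δ] / (2·16) = (-8 + 1576) / 32 = 1568 / 32 = 49
(The negative root is discarded since n must be a positive integer.)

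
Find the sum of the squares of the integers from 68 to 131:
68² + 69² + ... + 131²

Use ∑_{k=1}^{n} k² = n(n+1)(2n+1)/6, then subtract the first 67 terms.
∑_{k=1}^{131} k² = 131×132×263/6 = 757966
∑_{k=1}^{67} k² = 67×68×135/6 = 102510
∑_{k=68}^{131} k² = 757966 - 102510 = 655456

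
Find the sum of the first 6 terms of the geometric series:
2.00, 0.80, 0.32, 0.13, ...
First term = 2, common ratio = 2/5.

Sₙ = a(1 - rⁿ) / (1 - r)
S_6 = 2(1 - (2/5)^6) / (1 - (2/5))
S_6 = 2(1 - (64/15625)) / (3/5)
S_6 = 10374/3125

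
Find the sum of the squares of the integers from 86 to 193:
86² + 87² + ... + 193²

Use ∑_{k=1}^{n} k² = n(n+1)(2n+1)/6, then subtract the first 85 terms.
∑_{k=1}^{193} k² = 193×194×387/6 = 2415009
∑_{k=1}^{85} k² = 85×86×171/6 = 208335
∑_{k=86}^{193} k² = 2415009 - 208335 = 2206674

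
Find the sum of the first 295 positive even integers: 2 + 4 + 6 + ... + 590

Sum of first n even numbers = n(n+1)
= 295×296
= 87320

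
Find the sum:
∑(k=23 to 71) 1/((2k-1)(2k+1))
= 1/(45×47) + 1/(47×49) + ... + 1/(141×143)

Partial fractions: 1/((2k-1)(2k+1)) = (1/2)[1/(2k-1) - 1/(2k+1)]
The series telescopes:
= (1/2)[1/45 - 1/143]
= 49/6435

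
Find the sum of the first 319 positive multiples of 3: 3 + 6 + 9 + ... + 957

Factor out 3: = 3(1 + 2 + ... + 319) = 3 × n(n+1)/2
= 3 × 319×320/2
= 3 × 51040
= 153120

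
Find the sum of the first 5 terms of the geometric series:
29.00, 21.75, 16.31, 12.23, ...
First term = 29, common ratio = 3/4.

Sₙ = a(1 - rⁿ) / (1 - r)
S_5 = 29(1 - (3/4)^5) / (1 - (3/4))
S_5 = 29(1 - (243/1024)) / (1/4)
S_5 = 22649/256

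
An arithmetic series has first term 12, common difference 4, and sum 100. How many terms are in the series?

Using S = n/2 × [2a + (n-1)d]
100 = n/2 × [2(12) + (n-1)(4)]
100 = n/2 × [24 + 4n - 4]
200 = n × [20 + 4n]
4n² + (20)n - 200 = 0
Discriminant: Δ = (20)² - 4(4)(-200) = 400 + 3200 = 3600
√Δ = 60
n = [-(20) + √Δ] / (2·4) = (-20 + 60) / 8 = 40 / 8 = 5
(The negative root is discarded since n must be a positive integer.)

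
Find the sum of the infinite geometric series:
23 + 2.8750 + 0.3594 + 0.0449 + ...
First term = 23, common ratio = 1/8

For |r| < 1, S = a / (1 - r)
S = 23 / (1 - (1/8))
S = 23 / (7/8)
S = 184/7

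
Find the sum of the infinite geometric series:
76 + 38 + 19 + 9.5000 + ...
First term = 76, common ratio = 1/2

For |r| < 1, S = a / (1 - r)
S = 76 / (1 - (1/2))
S = 76 / (1/2)
S = 152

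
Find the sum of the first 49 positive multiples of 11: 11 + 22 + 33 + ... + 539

Factor out 11: = 11(1 + 2 + ... + 49) = 11 × n(n+1)/2
= 11 × 49×50/2
= 11 × 1225
= 13475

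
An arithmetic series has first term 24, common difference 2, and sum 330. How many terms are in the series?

Using S = n/2 × [2a + (n-1)d]
330 = n/2 × [2(24) + (n-1)(2)]
330 = n/2 × [48 + 2n - 2]
660 = n × [46 + 2n]
2n² + (46)n - 660 = 0
Discriminant: Δ = (46)² - 4(2)(-660) = 2116 + 5280 = 7396
√Δ = 86
n = [-(46) + √Δ] / (2·2) = (-46 + 86) / 4 = 40 / 4 = 10
(The negative root is discarded since n must be a positive integer.)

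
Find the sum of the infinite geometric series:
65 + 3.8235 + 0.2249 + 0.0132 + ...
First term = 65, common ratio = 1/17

For |r| < 1, S = a / (1 - r)
S = 65 / (1 - (1/17))
S = 65 / (16/17)
S = 1105/16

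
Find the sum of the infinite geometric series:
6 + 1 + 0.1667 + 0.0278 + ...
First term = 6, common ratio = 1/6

For |r| < 1, S = a / (1 - r)
S = 6 / (1 - (1/6))
S = 6 / (5/6)
S = 36/5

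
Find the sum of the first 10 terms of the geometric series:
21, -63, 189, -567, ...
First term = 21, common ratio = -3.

Sₙ = a(1 - rⁿ) / (1 - r)
S_10 = 21(1 - (-3)^10) / (1 - (-3))
S_10 = 21(1 - 59049) / (4)
S_10 = -310002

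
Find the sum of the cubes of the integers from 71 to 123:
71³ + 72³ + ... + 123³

Use ∑_{k=1}^{n} k³ = [n(n+1)/2]², then subtract the first 70 terms.
∑_{k=1}^{123} k³ = [123×124/2]² = 7626² = 58155876
∑_{k=1}^{70} k³ = [70×71/2]² = 2485² = 6175225
∑_{k=71}^{123} k³ = 58155876 - 6175225 = 51980651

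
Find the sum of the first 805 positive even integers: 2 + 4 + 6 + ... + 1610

Sum of first n even numbers = n(n+1)
= 805×806
= 648830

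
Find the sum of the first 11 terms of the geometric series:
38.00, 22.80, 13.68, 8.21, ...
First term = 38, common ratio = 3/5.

Sₙ = a(1 - rⁿ) / (1 - r)
S_11 = 38(1 - (3/5)^11) / (1 - (3/5))
S_11 = 38(1 - (177147/48828125)) / (2/5)
S_11 = 924368582/9765625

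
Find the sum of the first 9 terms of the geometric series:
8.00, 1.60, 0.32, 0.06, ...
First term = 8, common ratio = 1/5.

Sₙ = a(1 - rⁿ) / (1 - r)
S_9 = 8(1 - (1/5)^9) / (1 - (1/5))
S_9 = 8(1 - (1/1953125)) / (4/5)
S_9 = 3906248/390625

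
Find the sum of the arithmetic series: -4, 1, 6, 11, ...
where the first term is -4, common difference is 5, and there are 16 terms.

Sₙ = n/2 × (first + last)
Last term = a + (n-1)d = -4 + (16-1)×5 = 71
S_16 = 16/2 × (-4 + 71)
S_16 = 16/2 × 67 = 536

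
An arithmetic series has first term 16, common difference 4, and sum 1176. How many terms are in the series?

Using S = n/2 × [2a + (n-1)d]
1176 = n/2 × [2(16) + (n-1)(4)]
1176 = n/2 × [32 + 4n - 4]
2352 = n × [28 + 4n]
4n² + (28)n - 2352 = 0
Discriminant: Δ = (28)² - 4(4)(-2352) = 784 + 37632 = 38416
√Δ = 196
n = [-(28) + √Δ] / (2·4) = (-28 + 196) / 8 = 168 / 8 = 21
(The negative root is discarded since n must be a positive integer.)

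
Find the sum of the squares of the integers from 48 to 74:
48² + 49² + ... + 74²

Use ∑_{k=1}^{n} k² = n(n+1)(2n+1)/6, then subtract the first 47 terms.
∑_{k=1}^{74} k² = 74×75×149/6 = 137825
∑_{k=1}^{47} k² = 47×48×95/6 = 35720
∑_{k=48}^{74} k² = 137825 - 35720 = 102105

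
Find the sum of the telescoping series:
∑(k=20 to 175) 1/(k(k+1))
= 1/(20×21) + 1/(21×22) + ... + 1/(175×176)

Partial fractions: 1/(k(k+1)) = 1/k - 1/(k+1)
The series telescopes:
= (1/20 - 1/21) + (1/21 - 1/22) + ... + (1/175 - 1/176)
= 1/20 - 1/176
= 39/880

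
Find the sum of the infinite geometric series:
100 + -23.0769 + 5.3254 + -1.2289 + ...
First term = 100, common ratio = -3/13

For |r| < 1, S = a / (1 - r)
S = 100 / (1 - (-3/13))
S = 100 / (16/13)
S = 325/4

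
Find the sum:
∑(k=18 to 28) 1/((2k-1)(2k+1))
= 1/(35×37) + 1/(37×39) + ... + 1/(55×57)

Partial fractions: 1/((2k-1)(2k+1)) = (1/2)[1/(2k-1) - 1/(2k+1)]
The series telescopes:
= (1/2)[1/35 - 1/57]
= 11/1995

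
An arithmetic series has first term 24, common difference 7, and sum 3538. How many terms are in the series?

Using S = n/2 × [2a + (n-1)d]
3538 = n/2 × [2(24) + (n-1)(7)]
3538 = n/2 × [48 + 7n - 7]
7076 = n × [41 + 7n]
7n² + (41)n - 7076 = 0
Discriminant: Δ = (41)² - 4(7)(-7076) = 1681 + 198128 = 199809
√Δ = 447
n = [-(41) + √Δ] / (2·7) = (-41 + 447) / 14 = 406 / 14 = 29
(The negative root is discarded since n must be a positive integer.)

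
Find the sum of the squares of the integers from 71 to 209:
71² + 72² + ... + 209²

Use ∑_{k=1}^{n} k² = n(n+1)(2n+1)/6, then subtract the first 70 terms.
∑_{k=1}^{209} k² = 209×210×419/6 = 3064985
∑_{k=1}^{70} k² = 70×71×141/6 = 116795
∑_{k=71}^{209} k² = 3064985 - 116795 = 2948190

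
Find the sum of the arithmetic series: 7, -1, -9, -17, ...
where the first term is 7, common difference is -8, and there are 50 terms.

Sₙ = n/2 × (first + last)
Last term = a + (n-1)d = 7 + (50-1)×(-8) = -385
S_50 = 50/2 × (7 + (-385))
S_50 = 50/2 × (-378) = -9450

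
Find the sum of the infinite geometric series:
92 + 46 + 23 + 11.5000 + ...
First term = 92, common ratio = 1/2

For |r| < 1, S = a / (1 - r)
S = 92 / (1 - (1/2))
S = 92 / (1/2)
S = 184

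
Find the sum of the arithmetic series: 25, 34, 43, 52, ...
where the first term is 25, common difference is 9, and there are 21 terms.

Sₙ = n/2 × (first + last)
Last term = a + (n-1)d = 25 + (21-1)×9 = 205
S_21 = 21/2 × (25 + 205)
S_21 = 21/2 × 230 = 2415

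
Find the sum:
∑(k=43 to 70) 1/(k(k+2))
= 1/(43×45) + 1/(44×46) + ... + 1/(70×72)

Partial fractions: 1/(k(k+2)) = (1/2)[1/k - 1/(k+2)]
Telescoping leaves the first two and last two terms:
= (1/2)[1/43 + 1/44 - 1/71 - 1/72]
= 43547/4835952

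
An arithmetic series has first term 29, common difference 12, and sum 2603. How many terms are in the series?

Using S = n/2 × [2a + (n-1)d]
2603 = n/2 × [2(29) + (n-1)(12)]
2603 = n/2 × [58 + 12n - 12]
5206 = n × [46 + 12n]
12n² + (46)n - 5206 = 0
Discriminant: Δ = (46)² - 4(12)(-5206) = 2116 + 249888 = 252004
√Δ = 502
n = [-(46) + √Δ] / (2·12) = (-46 + 502) / 24 = 456 / 24 = 19
(The negative root is discarded since n must be a positive integer.)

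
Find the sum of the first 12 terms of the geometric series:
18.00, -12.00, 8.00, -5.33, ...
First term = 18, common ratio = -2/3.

Sₙ = a(1 - rⁿ) / (1 - r)
S_12 = 18(1 - (-2/3)^12) / (1 - (-2/3))
S_12 = 18(1 - (4096/531441)) / (5/3)
S_12 = 210938/19683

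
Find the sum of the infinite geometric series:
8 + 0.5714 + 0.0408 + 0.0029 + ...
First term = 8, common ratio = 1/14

For |r| < 1, S = a / (1 - r)
S = 8 / (1 - (1/14))
S = 8 / (13/14)
S = 112/13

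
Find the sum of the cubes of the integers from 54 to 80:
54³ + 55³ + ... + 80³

Use ∑_{k=1}^{n} k³ = [n(n+1)/2]², then subtract the first 53 terms.
∑_{k=1}^{80} k³ = [80×81/2]² = 3240² = 10497600
∑_{k=1}^{53} k³ = [53×54/2]² = 1431² = 2047761
∑_{k=54}^{80} k³ = 10497600 - 2047761 = 8449839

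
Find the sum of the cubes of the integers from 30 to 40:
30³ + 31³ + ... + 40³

Use ∑_{k=1}^{n} k³ = [n(n+1)/2]², then subtract the first 29 terms.
∑_{k=1}^{40} k³ = [40×41/2]² = 820² = 672400
∑_{k=1}^{29} k³ = [29×30/2]² = 435² = 189225
∑_{k=30}^{40} k³ = 672400 - 189225 = 483175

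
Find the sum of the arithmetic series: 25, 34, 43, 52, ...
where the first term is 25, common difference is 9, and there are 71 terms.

Sₙ = n/2 × (first + last)
Last term = a + (n-1)d = 25 + (71-1)×9 = 655
S_71 = 71/2 × (25 + 655)
S_71 = 71/2 × 680 = 24140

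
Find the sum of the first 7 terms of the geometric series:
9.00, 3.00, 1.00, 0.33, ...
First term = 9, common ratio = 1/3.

Sₙ = a(1 - rⁿ) / (1 - r)
S_7 = 9(1 - (1/3)^7) / (1 - (1/3))
S_7 = 9(1 - (1/2187)) / (2/3)
S_7 = 1093/81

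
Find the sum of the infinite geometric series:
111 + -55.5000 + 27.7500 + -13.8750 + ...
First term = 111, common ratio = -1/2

For |r| < 1, S = a / (1 - r)
S = 111 / (1 - (-1/2))
S = 111 / (3/2)
S = 74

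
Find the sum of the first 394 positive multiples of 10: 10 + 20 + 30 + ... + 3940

Factor out 10: = 10(1 + 2 + ... + 394) = 10 × n(n+1)/2
= 10 × 394×395/2
= 10 × 77815
= 778150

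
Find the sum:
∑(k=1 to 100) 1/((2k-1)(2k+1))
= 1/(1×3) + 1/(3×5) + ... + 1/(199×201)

Partial fractions: 1/((2k-1)(2k+1)) = (1/2)[1/(2k-1) - 1/(2k+1)]
The series telescopes:
= (1/2)[1/1 - 1/201]
= 100/201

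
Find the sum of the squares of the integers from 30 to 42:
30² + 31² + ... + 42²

Use ∑_{k=1}^{n} k² = n(n+1)(2n+1)/6, then subtract the first 29 terms.
∑_{k=1}^{42} k² = 42×43×85/6 = 25585
∑_{k=1}^{29} k² = 29×30×59/6 = 8555
∑_{k=30}^{42} k² = 25585 - 8555 = 17030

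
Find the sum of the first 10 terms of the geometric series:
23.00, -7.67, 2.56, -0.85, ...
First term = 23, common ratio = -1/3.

Sₙ = a(1 - rⁿ) / (1 - r)
S_10 = 23(1 - (-1/3)^10) / (1 - (-1/3))
S_10 = 23(1 - (1/59049)) / (4/3)
S_10 = 339526/19683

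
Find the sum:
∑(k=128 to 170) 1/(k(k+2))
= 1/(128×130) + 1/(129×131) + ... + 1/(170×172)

Partial fractions: 1/(k(k+2)) = (1/2)[1/k - 1/(k+2)]
Telescoping leaves the first two and last two terms:
= (1/2)[1/128 + 1/129 - 1/171 - 1/172]
= 3673/1882368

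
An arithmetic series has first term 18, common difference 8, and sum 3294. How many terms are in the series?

Using S = n/2 × [2a + (n-1)d]
3294 = n/2 × [2(18) + (n-1)(8)]
3294 = n/2 × [36 + 8n - 8]
6588 = n × [28 + 8n]
8n² + (28)n - 6588 = 0
Discriminant: Δ = (28)² - 4(8)(-6588) = 784 + 210816 = 211600
√Δ = 460
n = [-(28) + √Δ] / (2·8) = (-28 + 460) / 16 = 432 / 16 = 27
(The negative root is discarded since n must be a positive integer.)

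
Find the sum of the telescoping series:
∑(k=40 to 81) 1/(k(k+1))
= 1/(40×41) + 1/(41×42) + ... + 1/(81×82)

Partial fractions: 1/(k(k+1)) = 1/k - 1/(k+1)
The series telescopes:
= (1/40 - 1/41) + (1/41 - 1/42) + ... + (1/81 - 1/82)
= 1/40 - 1/82
= 21/1640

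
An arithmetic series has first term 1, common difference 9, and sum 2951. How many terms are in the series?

Using S = n/2 × [2a + (n-1)d]
2951 = n/2 × [2(1) + (n-1)(9)]
2951 = n/2 × [2 + 9n - 9]
5902 = n × [-7 + 9n]
9n² + (-7)n - 5902 = 0
Discriminant: Δ = (-7)² - 4(9)(-5902) = 49 + 212472 = 212521
√Δ = 461
n = [-(-7) + √Δ] / (2·9) = (7 + 461) / 18 = 468 / 18 = 26
(The negative root is discarded since n must be a positive integer.)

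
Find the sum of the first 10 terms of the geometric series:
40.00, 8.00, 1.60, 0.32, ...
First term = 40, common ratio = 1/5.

Sₙ = a(1 - rⁿ) / (1 - r)
S_10 = 40(1 - (1/5)^10) / (1 - (1/5))
S_10 = 40(1 - (1/9765625)) / (4/5)
S_10 = 19531248/390625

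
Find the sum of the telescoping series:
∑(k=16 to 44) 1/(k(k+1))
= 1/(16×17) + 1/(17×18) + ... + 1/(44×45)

Partial fractions: 1/(k(k+1)) = 1/k - 1/(k+1)
The series telescopes:
= (1/16 - 1/17) + (1/17 - 1/18) + ... + (1/44 - 1/45)
= 1/16 - 1/45
= 29/720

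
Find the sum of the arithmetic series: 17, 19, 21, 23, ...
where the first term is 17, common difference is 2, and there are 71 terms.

Sₙ = n/2 × (first + last)
Last term = a + (n-1)d = 17 + (71-1)×2 = 157
S_71 = 71/2 × (17 + 157)
S_71 = 71/2 × 174 = 6177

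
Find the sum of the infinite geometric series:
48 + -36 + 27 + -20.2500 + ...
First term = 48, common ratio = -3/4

For |r| < 1, S = a / (1 - r)
S = 48 / (1 - (-3/4))
S = 48 / (7/4)
S = 192/7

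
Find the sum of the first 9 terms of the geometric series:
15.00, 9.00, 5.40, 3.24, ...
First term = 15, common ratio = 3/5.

Sₙ = a(1 - rⁿ) / (1 - r)
S_9 = 15(1 - (3/5)^9) / (1 - (3/5))
S_9 = 15(1 - (19683/1953125)) / (2/5)
S_9 = 2900163/78125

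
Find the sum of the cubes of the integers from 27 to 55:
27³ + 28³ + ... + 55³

Use ∑_{k=1}^{n} k³ = [n(n+1)/2]², then subtract the first 26 terms.
∑_{k=1}^{55} k³ = [55×56/2]² = 1540² = 2371600
∑_{k=1}^{26} k³ = [26×27/2]² = 351² = 123201
∑_{k=27}^{55} k³ = 2371600 - 123201 = 2248399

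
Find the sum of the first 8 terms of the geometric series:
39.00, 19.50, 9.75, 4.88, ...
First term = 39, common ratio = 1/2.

Sₙ = a(1 - rⁿ) / (1 - r)
S_8 = 39(1 - (1/2)^8) / (1 - (1/2))
S_8 = 39(1 - (1/256)) / (1/2)
S_8 = 9945/128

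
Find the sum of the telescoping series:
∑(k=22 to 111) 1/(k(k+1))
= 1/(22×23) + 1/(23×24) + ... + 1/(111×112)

Partial fractions: 1/(k(k+1)) = 1/k - 1/(k+1)
The series telescopes:
= (1/22 - 1/23) + (1/23 - 1/24) + ... + (1/111 - 1/112)
= 1/22 - 1/112
= 45/1232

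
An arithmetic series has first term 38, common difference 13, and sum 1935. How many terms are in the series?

Using S = n/2 × [2a + (n-1)d]
1935 = n/2 × [2(38) + (n-1)(13)]
1935 = n/2 × [76 + 13n - 13]
3870 = n × [63 + 13n]
13n² + (63)n - 3870 = 0
Discriminant: Δ = (63)² - 4(13)(-3870) = 3969 + 201240 = 205209
√Δ = 453
n = [-(63) + √Δ] / (2·13) = (-63 + 453) / 26 = 390 / 26 = 15
(The negative root is discarded since n must be a positive integer.)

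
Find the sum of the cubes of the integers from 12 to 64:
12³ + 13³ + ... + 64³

Use ∑_{k=1}^{n} k³ = [n(n+1)/2]², then subtract the first 11 terms.
∑_{k=1}^{64} k³ = [64×65/2]² = 2080² = 4326400
∑_{k=1}^{11} k³ = [11×12/2]² = 66² = 4356
∑_{k=12}^{64} k³ = 4326400 - 4356 = 4322044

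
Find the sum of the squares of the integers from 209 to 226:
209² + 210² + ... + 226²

Use ∑_{k=1}^{n} k² = n(n+1)(2n+1)/6, then subtract the first 208 terms.
∑_{k=1}^{226} k² = 226×227×453/6 = 3873301
∑_{k=1}^{208} k² = 208×209×417/6 = 3021304
∑_{k=209}^{226} k² = 3873301 - 3021304 = 851997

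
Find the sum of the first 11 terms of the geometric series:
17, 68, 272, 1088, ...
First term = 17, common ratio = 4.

Sₙ = a(1 - rⁿ) / (1 - r)
S_11 = 17(1 - 4^11) / (1 - 4)
S_11 = 17(1 - 4194304) / (-3)
S_11 = 23767717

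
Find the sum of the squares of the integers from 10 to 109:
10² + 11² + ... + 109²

Use ∑_{k=1}^{n} k² = n(n+1)(2n+1)/6, then subtract the first 9 terms.
∑_{k=1}^{109} k² = 109×110×219/6 = 437635
∑_{k=1}^{9} k² = 9×10×19/6 = 285
∑_{k=10}^{109} k² = 437635 - 285 = 437350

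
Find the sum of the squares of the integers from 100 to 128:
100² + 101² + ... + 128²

Use ∑_{k=1}^{n} k² = n(n+1)(2n+1)/6, then subtract the first 99 terms.
∑_{k=1}^{128} k² = 128×129×257/6 = 707264
∑_{k=1}^{99} k² = 99×100×199/6 = 328350
∑_{k=100}^{128} k² = 707264 - 328350 = 378914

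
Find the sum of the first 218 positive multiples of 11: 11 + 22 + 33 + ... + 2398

Factor out 11: = 11(1 + 2 + ... + 218) = 11 × n(n+1)/2
= 11 × 218×219/2
= 11 × 23871
= 262581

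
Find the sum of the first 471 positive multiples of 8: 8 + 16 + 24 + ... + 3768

Factor out 8: = 8(1 + 2 + ... + 471) = 8 × n(n+1)/2
= 8 × 471×472/2
= 8 × 111156
= 889248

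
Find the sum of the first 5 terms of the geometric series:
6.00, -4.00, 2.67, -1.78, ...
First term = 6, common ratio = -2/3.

Sₙ = a(1 - rⁿ) / (1 - r)
S_5 = 6(1 - (-2/3)^5) / (1 - (-2/3))
S_5 = 6(1 - (-32/243)) / (5/3)
S_5 = 110/27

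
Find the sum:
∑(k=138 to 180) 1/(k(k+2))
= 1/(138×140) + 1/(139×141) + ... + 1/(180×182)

Partial fractions: 1/(k(k+2)) = (1/2)[1/k - 1/(k+2)]
Telescoping leaves the first two and last two terms:
= (1/2)[1/138 + 1/139 - 1/181 - 1/182]
= 540467/315946722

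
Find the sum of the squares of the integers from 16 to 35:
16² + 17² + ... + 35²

Use ∑_{k=1}^{n} k² = n(n+1)(2n+1)/6, then subtract the first 15 terms.
∑_{k=1}^{35} k² = 35×36×71/6 = 14910
∑_{k=1}^{15} k² = 15×16×31/6 = 1240
∑_{k=16}^{35} k² = 14910 - 1240 = 13670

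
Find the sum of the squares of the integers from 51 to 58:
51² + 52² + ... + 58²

Use ∑_{k=1}^{n} k² = n(n+1)(2n+1)/6, then subtract the first 50 terms.
∑_{k=1}^{58} k² = 58×59×117/6 = 66729
∑_{k=1}^{50} k² = 50×51×101/6 = 42925
∑_{k=51}^{58} k² = 66729 - 42925 = 23804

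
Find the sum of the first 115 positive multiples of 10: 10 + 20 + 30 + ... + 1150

Factor out 10: = 10(1 + 2 + ... + 115) = 10 × n(n+1)/2
= 10 × 115×116/2
= 10 × 6670
= 66700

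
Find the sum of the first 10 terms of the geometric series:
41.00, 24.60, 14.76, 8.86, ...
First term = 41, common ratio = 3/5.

Sₙ = a(1 - rⁿ) / (1 - r)
S_10 = 41(1 - (3/5)^10) / (1 - (3/5))
S_10 = 41(1 - (59049/9765625)) / (2/5)
S_10 = 198984808/1953125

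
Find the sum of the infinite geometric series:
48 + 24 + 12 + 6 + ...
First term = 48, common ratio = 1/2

For |r| < 1, S = a / (1 - r)
S = 48 / (1 - (1/2))
S = 48 / (1/2)
S = 96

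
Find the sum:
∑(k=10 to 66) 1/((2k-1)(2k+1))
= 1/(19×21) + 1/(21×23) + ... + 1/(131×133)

Partial fractions: 1/((2k-1)(2k+1)) = (1/2)[1/(2k-1) - 1/(2k+1)]
The series telescopes:
= (1/2)[1/19 - 1/133]
= 3/133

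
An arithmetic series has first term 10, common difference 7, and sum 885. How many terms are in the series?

Using S = n/2 × [2a + (n-1)d]
885 = n/2 × [2(10) + (n-1)(7)]
885 = n/2 × [20 + 7n - 7]
1770 = n × [13 + 7n]
7n² + (13)n - 1770 = 0
Discriminant: Δ = (13)² - 4(7)(-1770) = 169 + 49560 = 49729
√Δ = 223
n = [-(13) + √Δ] / (2·7) = (-13 + 223) / 14 = 210 / 14 = 15
(The negative root is discarded since n must be a positive integer.)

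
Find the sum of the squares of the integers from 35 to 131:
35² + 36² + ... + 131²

Use ∑_{k=1}^{n} k² = n(n+1)(2n+1)/6, then subtract the first 34 terms.
∑_{k=1}^{131} k² = 131×132×263/6 = 757966
∑_{k=1}^{34} k² = 34×35×69/6 = 13685
∑_{k=35}^{131} k² = 757966 - 13685 = 744281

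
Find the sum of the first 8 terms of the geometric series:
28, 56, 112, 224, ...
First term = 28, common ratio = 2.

Sₙ = a(1 - rⁿ) / (1 - r)
S_8 = 28(1 - 2^8) / (1 - 2)
S_8 = 28(1 - 256) / (-1)
S_8 = 7140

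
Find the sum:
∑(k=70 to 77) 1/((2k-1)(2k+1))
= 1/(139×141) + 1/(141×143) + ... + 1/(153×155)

Partial fractions: 1/((2k-1)(2k+1)) = (1/2)[1/(2k-1) - 1/(2k+1)]
The series telescopes:
= (1/2)[1/139 - 1/155]
= 8/21545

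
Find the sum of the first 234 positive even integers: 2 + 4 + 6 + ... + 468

Sum of first n even numbers = n(n+1)
= 234×235
= 54990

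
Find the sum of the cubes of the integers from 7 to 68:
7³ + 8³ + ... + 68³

Use ∑_{k=1}^{n} k³ = [n(n+1)/2]², then subtract the first 6 terms.
∑_{k=1}^{68} k³ = [68×69/2]² = 2346² = 5503716
∑_{k=1}^{6} k³ = [6×7/2]² = 21² = 441
∑_{k=7}^{68} k³ = 5503716 - 441 = 5503275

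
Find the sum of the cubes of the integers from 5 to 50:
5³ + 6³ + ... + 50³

Use ∑_{k=1}^{n} k³ = [n(n+1)/2]², then subtract the first 4 terms.
∑_{k=1}^{50} k³ = [50×51/2]² = 1275² = 1625625
∑_{k=1}^{4} k³ = [4×5/2]² = 10² = 100
∑_{k=5}^{50} k³ = 1625625 - 100 = 1625525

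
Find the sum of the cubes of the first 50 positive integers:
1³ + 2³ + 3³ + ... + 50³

Formula: ∑k³ = [n(n+1)/2]²
= [50×51/2]²
= 1275²
= 1625625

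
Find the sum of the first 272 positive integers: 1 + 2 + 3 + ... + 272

Formula: ∑k = n(n+1)/2
= 272×273/2
= 74256/2
= 37128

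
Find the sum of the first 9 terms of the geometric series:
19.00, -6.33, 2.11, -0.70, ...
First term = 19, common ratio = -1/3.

Sₙ = a(1 - rⁿ) / (1 - r)
S_9 = 19(1 - (-1/3)^9) / (1 - (-1/3))
S_9 = 19(1 - (-1/19683)) / (4/3)
S_9 = 93499/6561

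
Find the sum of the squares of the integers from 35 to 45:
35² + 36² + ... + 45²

Use ∑_{k=1}^{n} k² = n(n+1)(2n+1)/6, then subtract the first 34 terms.
∑_{k=1}^{45} k² = 45×46×91/6 = 31395
∑_{k=1}^{34} k² = 34×35×69/6 = 13685
∑_{k=35}^{45} k² = 31395 - 13685 = 17710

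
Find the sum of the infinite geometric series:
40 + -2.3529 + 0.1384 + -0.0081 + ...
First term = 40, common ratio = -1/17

For |r| < 1, S = a / (1 - r)
S = 40 / (1 - (-1/17))
S = 40 / (18/17)
S = 340/9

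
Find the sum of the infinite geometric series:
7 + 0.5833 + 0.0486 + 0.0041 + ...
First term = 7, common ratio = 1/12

For |r| < 1, S = a / (1 - r)
S = 7 / (1 - (1/12))
S = 7 / (11/12)
S = 84/11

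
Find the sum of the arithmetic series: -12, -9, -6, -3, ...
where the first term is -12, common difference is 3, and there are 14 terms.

Sₙ = n/2 × (first + last)
Last term = a + (n-1)d = -12 + (14-1)×3 = 27
S_14 = 14/2 × (-12 + 27)
S_14 = 14/2 × 15 = 105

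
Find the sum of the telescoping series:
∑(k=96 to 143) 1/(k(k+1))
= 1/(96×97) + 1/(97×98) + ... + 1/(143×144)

Partial fractions: 1/(k(k+1)) = 1/k - 1/(k+1)
The series telescopes:
= (1/96 - 1/97) + (1/97 - 1/98) + ... + (1/143 - 1/144)
= 1/96 - 1/144
= 1/288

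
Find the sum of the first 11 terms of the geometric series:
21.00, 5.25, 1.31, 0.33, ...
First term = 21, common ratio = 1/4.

Sₙ = a(1 - rⁿ) / (1 - r)
S_11 = 21(1 - (1/4)^11) / (1 - (1/4))
S_11 = 21(1 - (1/4194304)) / (3/4)
S_11 = 29360121/1048576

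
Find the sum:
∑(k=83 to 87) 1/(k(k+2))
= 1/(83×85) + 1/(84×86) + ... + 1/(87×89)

Partial fractions: 1/(k(k+2)) = (1/2)[1/k - 1/(k+2)]
Telescoping leaves the first two and last two terms:
= (1/2)[1/83 + 1/84 - 1/88 - 1/89]
= 18475/27302352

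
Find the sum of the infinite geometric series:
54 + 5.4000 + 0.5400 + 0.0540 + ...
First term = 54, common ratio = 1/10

For |r| < 1, S = a / (1 - r)
S = 54 / (1 - (1/10))
S = 54 / (9/10)
S = 60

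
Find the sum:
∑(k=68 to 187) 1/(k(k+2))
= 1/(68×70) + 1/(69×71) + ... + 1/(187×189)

Partial fractions: 1/(k(k+2)) = (1/2)[1/k - 1/(k+2)]
Telescoping leaves the first two and last two terms:
= (1/2)[1/68 + 1/69 - 1/188 - 1/189]
= 129125/13893012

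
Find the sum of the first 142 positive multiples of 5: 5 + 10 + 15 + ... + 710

Factor out 5: = 5(1 + 2 + ... + 142) = 5 × n(n+1)/2
= 5 × 142×143/2
= 5 × 10153
= 50765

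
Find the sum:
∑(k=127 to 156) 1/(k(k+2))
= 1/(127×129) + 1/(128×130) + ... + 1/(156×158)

Partial fractions: 1/(k(k+2)) = (1/2)[1/k - 1/(k+2)]
Telescoping leaves the first two and last two terms:
= (1/2)[1/127 + 1/128 - 1/157 - 1/158]
= 602445/403246336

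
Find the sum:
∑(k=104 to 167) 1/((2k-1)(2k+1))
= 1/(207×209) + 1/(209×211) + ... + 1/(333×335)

Partial fractions: 1/((2k-1)(2k+1)) = (1/2)[1/(2k-1) - 1/(2k+1)]
The series telescopes:
= (1/2)[1/207 - 1/335]
= 64/69345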